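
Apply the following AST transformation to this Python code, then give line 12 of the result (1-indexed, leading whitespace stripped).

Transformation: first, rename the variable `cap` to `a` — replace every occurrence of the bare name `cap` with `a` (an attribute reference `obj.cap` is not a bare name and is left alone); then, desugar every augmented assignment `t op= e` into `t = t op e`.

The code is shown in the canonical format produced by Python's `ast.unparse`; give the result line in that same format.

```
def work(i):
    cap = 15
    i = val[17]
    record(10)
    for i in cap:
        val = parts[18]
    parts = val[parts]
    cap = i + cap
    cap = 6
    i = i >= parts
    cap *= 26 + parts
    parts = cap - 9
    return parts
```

Transformed code:
def work(i):
    a = 15
    i = val[17]
    record(10)
    for i in a:
        val = parts[18]
    parts = val[parts]
    a = i + a
    a = 6
    i = i >= parts
    a = a * (26 + parts)
    parts = a - 9
    return parts

parts = a - 9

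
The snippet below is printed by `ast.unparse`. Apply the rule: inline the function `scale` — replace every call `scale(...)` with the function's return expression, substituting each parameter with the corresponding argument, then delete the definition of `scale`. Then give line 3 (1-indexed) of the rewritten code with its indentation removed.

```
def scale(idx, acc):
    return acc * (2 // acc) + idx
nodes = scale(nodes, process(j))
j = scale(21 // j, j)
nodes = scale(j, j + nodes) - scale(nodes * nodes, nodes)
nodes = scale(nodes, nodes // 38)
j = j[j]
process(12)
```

nodes = (j + nodes) * (2 // (j + nodes)) + j - (nodes * (2 // nodes) + nodes * nodes)

Transformed code:
nodes = process(j) * (2 // process(j)) + nodes
j = j * (2 // j) + 21 // j
nodes = (j + nodes) * (2 // (j + nodes)) + j - (nodes * (2 // nodes) + nodes * nodes)
nodes = nodes // 38 * (2 // (nodes // 38)) + nodes
j = j[j]
process(12)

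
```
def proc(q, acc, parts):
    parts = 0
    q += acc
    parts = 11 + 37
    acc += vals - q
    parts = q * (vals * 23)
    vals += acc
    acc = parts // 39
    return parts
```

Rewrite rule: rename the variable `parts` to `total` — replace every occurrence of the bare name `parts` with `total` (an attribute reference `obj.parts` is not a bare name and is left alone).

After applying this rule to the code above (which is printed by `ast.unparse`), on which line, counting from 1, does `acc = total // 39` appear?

Transformed code:
def proc(q, acc, total):
    total = 0
    q += acc
    total = 11 + 37
    acc += vals - q
    total = q * (vals * 23)
    vals += acc
    acc = total // 39
    return total

8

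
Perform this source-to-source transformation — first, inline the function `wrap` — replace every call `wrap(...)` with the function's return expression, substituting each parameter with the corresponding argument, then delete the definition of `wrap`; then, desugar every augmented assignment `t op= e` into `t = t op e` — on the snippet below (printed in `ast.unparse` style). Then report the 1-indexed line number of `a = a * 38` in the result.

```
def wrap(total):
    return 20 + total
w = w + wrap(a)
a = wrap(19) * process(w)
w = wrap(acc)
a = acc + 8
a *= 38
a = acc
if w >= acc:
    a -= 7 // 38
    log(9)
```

5

Transformed code:
w = w + (20 + a)
a = (20 + 19) * process(w)
w = 20 + acc
a = acc + 8
a = a * 38
a = acc
if w >= acc:
    a = a - 7 // 38
    log(9)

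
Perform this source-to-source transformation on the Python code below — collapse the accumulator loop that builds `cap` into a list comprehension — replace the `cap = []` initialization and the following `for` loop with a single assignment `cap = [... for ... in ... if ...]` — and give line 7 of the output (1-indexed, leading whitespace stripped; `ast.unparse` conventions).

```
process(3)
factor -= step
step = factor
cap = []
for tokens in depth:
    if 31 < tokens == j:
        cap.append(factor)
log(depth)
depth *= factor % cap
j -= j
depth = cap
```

Transformed code:
process(3)
factor -= step
step = factor
cap = [factor for tokens in depth if 31 < tokens == j]
log(depth)
depth *= factor % cap
j -= j
depth = cap

j -= j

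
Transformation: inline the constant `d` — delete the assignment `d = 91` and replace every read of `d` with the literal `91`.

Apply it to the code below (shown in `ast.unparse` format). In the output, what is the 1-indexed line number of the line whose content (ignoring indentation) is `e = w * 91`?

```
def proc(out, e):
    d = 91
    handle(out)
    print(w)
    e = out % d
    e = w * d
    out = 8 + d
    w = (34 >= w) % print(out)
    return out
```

5

Transformed code:
def proc(out, e):
    handle(out)
    print(w)
    e = out % 91
    e = w * 91
    out = 8 + 91
    w = (34 >= w) % print(out)
    return out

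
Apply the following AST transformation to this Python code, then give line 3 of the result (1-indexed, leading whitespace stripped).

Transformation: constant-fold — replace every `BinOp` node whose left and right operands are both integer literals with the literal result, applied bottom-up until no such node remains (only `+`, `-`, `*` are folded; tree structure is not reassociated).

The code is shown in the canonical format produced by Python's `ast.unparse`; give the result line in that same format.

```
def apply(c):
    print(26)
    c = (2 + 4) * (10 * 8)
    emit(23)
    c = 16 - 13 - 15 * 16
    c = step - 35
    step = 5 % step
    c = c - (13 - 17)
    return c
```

Transformed code:
def apply(c):
    print(26)
    c = 480
    emit(23)
    c = -237
    c = step - 35
    step = 5 % step
    c = c - -4
    return c

c = 480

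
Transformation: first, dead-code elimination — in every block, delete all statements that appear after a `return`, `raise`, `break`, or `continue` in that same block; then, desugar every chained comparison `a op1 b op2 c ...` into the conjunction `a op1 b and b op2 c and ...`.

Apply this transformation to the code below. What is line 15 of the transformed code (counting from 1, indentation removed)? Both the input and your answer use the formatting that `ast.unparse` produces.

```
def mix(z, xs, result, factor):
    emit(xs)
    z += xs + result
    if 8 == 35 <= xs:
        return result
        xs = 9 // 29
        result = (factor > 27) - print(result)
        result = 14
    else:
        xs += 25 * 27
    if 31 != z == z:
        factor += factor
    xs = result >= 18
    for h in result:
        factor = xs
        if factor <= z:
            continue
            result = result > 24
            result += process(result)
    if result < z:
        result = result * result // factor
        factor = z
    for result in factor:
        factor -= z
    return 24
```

Transformed code:
def mix(z, xs, result, factor):
    emit(xs)
    z += xs + result
    if 8 == 35 and 35 <= xs:
        return result
    else:
        xs += 25 * 27
    if 31 != z and z == z:
        factor += factor
    xs = result >= 18
    for h in result:
        factor = xs
        if factor <= z:
            continue
    if result < z:
        result = result * result // factor
        factor = z
    for result in factor:
        factor -= z
    return 24

if result < z:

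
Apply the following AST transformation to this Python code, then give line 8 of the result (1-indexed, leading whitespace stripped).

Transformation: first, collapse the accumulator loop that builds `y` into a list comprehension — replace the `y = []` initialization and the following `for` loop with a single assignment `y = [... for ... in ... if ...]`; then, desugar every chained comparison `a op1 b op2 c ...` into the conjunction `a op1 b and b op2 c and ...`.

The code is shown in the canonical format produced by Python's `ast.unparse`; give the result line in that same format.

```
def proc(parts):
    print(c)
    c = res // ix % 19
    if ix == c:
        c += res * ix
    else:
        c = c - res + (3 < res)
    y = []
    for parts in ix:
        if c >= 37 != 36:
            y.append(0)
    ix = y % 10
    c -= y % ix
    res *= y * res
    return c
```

y = [0 for parts in ix if c >= 37 and 37 != 36]

Transformed code:
def proc(parts):
    print(c)
    c = res // ix % 19
    if ix == c:
        c += res * ix
    else:
        c = c - res + (3 < res)
    y = [0 for parts in ix if c >= 37 and 37 != 36]
    ix = y % 10
    c -= y % ix
    res *= y * res
    return c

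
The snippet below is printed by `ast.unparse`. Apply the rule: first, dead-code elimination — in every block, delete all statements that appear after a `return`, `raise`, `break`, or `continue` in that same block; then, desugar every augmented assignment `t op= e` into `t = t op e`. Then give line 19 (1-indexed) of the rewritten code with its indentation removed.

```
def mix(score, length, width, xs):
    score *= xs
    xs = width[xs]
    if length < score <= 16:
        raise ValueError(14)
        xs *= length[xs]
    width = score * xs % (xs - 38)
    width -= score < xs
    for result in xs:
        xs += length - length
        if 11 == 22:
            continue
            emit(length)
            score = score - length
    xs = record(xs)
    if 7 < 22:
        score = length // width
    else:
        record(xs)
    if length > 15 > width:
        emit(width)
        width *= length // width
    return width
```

Transformed code:
def mix(score, length, width, xs):
    score = score * xs
    xs = width[xs]
    if length < score <= 16:
        raise ValueError(14)
    width = score * xs % (xs - 38)
    width = width - (score < xs)
    for result in xs:
        xs = xs + (length - length)
        if 11 == 22:
            continue
    xs = record(xs)
    if 7 < 22:
        score = length // width
    else:
        record(xs)
    if length > 15 > width:
        emit(width)
        width = width * (length // width)
    return width

width = width * (length // width)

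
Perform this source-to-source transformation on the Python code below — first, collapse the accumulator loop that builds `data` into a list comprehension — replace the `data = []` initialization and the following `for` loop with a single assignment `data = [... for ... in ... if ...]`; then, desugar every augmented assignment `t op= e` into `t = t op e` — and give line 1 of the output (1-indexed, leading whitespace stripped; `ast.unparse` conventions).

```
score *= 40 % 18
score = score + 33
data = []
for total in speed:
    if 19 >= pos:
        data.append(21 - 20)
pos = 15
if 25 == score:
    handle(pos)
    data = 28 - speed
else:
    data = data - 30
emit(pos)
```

Transformed code:
score = score * (40 % 18)
score = score + 33
data = [21 - 20 for total in speed if 19 >= pos]
pos = 15
if 25 == score:
    handle(pos)
    data = 28 - speed
else:
    data = data - 30
emit(pos)

score = score * (40 % 18)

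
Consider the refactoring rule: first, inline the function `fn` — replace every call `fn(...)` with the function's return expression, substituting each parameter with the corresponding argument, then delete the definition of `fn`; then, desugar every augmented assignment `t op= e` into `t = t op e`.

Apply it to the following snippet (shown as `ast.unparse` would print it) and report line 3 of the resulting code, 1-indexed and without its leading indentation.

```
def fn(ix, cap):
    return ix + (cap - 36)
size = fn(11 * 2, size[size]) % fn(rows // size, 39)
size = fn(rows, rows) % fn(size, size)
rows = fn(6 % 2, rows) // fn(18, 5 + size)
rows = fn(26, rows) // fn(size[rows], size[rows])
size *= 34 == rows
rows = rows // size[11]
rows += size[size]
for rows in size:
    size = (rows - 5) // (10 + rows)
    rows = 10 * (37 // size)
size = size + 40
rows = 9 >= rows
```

rows = (6 % 2 + (rows - 36)) // (18 + (5 + size - 36))

Transformed code:
size = (11 * 2 + (size[size] - 36)) % (rows // size + (39 - 36))
size = (rows + (rows - 36)) % (size + (size - 36))
rows = (6 % 2 + (rows - 36)) // (18 + (5 + size - 36))
rows = (26 + (rows - 36)) // (size[rows] + (size[rows] - 36))
size = size * (34 == rows)
rows = rows // size[11]
rows = rows + size[size]
for rows in size:
    size = (rows - 5) // (10 + rows)
    rows = 10 * (37 // size)
size = size + 40
rows = 9 >= rows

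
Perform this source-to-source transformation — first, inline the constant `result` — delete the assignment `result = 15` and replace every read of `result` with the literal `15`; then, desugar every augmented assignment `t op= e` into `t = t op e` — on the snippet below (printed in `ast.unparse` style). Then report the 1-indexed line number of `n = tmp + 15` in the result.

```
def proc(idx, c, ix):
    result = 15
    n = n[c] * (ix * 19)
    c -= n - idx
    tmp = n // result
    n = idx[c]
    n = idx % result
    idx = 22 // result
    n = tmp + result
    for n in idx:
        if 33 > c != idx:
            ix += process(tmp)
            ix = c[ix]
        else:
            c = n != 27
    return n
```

8

Transformed code:
def proc(idx, c, ix):
    n = n[c] * (ix * 19)
    c = c - (n - idx)
    tmp = n // 15
    n = idx[c]
    n = idx % 15
    idx = 22 // 15
    n = tmp + 15
    for n in idx:
        if 33 > c != idx:
            ix = ix + process(tmp)
            ix = c[ix]
        else:
            c = n != 27
    return n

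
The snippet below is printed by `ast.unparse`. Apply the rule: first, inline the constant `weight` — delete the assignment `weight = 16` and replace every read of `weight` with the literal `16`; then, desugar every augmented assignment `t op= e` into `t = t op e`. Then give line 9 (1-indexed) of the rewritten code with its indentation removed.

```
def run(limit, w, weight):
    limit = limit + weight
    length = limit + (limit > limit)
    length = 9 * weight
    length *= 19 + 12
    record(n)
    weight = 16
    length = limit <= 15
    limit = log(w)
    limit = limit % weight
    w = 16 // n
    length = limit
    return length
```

Transformed code:
def run(limit, w, weight):
    limit = limit + 16
    length = limit + (limit > limit)
    length = 9 * 16
    length = length * (19 + 12)
    record(n)
    length = limit <= 15
    limit = log(w)
    limit = limit % 16
    w = 16 // n
    length = limit
    return length

limit = limit % 16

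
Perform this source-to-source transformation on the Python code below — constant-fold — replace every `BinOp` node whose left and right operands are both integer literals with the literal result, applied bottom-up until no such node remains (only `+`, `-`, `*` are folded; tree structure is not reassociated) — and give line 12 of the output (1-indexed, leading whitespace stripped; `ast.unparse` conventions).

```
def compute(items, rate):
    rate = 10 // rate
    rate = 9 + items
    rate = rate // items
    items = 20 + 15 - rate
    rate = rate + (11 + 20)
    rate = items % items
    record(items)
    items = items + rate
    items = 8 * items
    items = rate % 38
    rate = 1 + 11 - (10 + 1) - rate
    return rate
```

Transformed code:
def compute(items, rate):
    rate = 10 // rate
    rate = 9 + items
    rate = rate // items
    items = 35 - rate
    rate = rate + 31
    rate = items % items
    record(items)
    items = items + rate
    items = 8 * items
    items = rate % 38
    rate = 1 - rate
    return rate

rate = 1 - rate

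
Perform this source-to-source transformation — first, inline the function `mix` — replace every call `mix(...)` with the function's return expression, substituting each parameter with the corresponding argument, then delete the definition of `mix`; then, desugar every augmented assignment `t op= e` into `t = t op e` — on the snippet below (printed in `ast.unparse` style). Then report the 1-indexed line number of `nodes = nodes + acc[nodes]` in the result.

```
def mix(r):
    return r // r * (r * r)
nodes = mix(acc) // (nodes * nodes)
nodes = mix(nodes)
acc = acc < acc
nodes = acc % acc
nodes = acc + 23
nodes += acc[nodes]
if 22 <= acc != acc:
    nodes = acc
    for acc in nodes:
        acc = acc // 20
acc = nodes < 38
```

6

Transformed code:
nodes = acc // acc * (acc * acc) // (nodes * nodes)
nodes = nodes // nodes * (nodes * nodes)
acc = acc < acc
nodes = acc % acc
nodes = acc + 23
nodes = nodes + acc[nodes]
if 22 <= acc != acc:
    nodes = acc
    for acc in nodes:
        acc = acc // 20
acc = nodes < 38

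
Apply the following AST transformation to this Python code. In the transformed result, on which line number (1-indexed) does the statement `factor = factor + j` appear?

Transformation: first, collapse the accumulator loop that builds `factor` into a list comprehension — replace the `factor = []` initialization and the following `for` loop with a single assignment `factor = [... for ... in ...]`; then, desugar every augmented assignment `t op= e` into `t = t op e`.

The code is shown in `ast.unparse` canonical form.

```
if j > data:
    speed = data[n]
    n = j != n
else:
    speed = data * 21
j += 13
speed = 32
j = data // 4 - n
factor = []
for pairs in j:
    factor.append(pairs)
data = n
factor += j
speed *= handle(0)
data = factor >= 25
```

11

Transformed code:
if j > data:
    speed = data[n]
    n = j != n
else:
    speed = data * 21
j = j + 13
speed = 32
j = data // 4 - n
factor = [pairs for pairs in j]
data = n
factor = factor + j
speed = speed * handle(0)
data = factor >= 25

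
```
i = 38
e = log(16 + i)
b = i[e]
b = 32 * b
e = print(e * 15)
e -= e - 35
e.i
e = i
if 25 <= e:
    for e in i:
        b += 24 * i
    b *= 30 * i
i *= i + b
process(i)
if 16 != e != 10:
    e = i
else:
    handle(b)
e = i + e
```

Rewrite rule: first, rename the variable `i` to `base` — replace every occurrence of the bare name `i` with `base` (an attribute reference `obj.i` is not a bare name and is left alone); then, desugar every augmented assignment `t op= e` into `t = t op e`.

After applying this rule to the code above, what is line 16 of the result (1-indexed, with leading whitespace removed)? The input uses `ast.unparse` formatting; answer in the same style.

Transformed code:
base = 38
e = log(16 + base)
b = base[e]
b = 32 * b
e = print(e * 15)
e = e - (e - 35)
e.i
e = base
if 25 <= e:
    for e in base:
        b = b + 24 * base
    b = b * (30 * base)
base = base * (base + b)
process(base)
if 16 != e != 10:
    e = base
else:
    handle(b)
e = base + e

e = base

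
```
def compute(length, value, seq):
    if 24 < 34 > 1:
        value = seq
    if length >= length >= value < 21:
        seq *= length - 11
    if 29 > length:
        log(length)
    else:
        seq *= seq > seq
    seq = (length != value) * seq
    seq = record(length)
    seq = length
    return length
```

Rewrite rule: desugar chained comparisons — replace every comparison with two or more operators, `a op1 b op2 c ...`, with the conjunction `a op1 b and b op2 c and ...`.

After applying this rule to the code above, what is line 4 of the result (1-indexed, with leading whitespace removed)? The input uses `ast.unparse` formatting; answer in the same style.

Transformed code:
def compute(length, value, seq):
    if 24 < 34 and 34 > 1:
        value = seq
    if length >= length and length >= value and (value < 21):
        seq *= length - 11
    if 29 > length:
        log(length)
    else:
        seq *= seq > seq
    seq = (length != value) * seq
    seq = record(length)
    seq = length
    return length

if length >= length and length >= value and (value < 21):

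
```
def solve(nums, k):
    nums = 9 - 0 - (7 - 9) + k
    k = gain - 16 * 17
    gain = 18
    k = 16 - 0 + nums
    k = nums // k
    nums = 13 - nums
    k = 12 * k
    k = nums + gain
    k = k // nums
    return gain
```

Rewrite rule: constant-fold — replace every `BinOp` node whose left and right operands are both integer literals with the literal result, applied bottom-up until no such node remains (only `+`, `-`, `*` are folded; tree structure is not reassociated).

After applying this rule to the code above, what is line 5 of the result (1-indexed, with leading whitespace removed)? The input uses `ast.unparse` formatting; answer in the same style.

Transformed code:
def solve(nums, k):
    nums = 11 + k
    k = gain - 272
    gain = 18
    k = 16 + nums
    k = nums // k
    nums = 13 - nums
    k = 12 * k
    k = nums + gain
    k = k // nums
    return gain

k = 16 + nums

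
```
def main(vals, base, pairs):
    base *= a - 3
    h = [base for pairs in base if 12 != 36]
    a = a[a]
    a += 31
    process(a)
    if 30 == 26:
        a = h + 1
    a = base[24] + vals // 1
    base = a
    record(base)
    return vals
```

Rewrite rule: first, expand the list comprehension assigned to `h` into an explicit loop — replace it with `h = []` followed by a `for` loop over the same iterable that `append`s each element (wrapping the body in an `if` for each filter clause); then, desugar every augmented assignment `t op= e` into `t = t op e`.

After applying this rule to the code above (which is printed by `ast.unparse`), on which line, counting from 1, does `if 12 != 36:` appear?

Transformed code:
def main(vals, base, pairs):
    base = base * (a - 3)
    h = []
    for pairs in base:
        if 12 != 36:
            h.append(base)
    a = a[a]
    a = a + 31
    process(a)
    if 30 == 26:
        a = h + 1
    a = base[24] + vals // 1
    base = a
    record(base)
    return vals

5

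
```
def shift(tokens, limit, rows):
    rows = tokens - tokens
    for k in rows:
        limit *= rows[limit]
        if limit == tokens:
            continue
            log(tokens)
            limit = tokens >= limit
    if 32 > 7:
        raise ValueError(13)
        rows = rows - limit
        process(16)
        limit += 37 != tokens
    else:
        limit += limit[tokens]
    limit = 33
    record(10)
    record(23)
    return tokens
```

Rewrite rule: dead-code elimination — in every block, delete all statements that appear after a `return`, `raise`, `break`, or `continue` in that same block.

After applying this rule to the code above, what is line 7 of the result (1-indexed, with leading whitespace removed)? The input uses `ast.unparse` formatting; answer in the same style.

Transformed code:
def shift(tokens, limit, rows):
    rows = tokens - tokens
    for k in rows:
        limit *= rows[limit]
        if limit == tokens:
            continue
    if 32 > 7:
        raise ValueError(13)
    else:
        limit += limit[tokens]
    limit = 33
    record(10)
    record(23)
    return tokens

if 32 > 7:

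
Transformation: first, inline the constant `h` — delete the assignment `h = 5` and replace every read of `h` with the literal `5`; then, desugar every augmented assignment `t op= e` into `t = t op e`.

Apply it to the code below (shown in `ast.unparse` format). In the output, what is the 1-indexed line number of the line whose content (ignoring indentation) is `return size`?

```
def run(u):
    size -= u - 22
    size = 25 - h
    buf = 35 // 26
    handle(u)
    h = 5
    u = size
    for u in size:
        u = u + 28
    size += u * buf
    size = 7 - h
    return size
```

Transformed code:
def run(u):
    size = size - (u - 22)
    size = 25 - 5
    buf = 35 // 26
    handle(u)
    u = size
    for u in size:
        u = u + 28
    size = size + u * buf
    size = 7 - 5
    return size

11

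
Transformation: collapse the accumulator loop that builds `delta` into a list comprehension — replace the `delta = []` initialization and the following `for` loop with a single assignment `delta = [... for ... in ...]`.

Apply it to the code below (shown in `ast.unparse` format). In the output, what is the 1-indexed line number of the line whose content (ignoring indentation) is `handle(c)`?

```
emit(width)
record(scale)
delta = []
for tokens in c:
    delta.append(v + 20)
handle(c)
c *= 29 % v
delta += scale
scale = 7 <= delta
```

4

Transformed code:
emit(width)
record(scale)
delta = [v + 20 for tokens in c]
handle(c)
c *= 29 % v
delta += scale
scale = 7 <= delta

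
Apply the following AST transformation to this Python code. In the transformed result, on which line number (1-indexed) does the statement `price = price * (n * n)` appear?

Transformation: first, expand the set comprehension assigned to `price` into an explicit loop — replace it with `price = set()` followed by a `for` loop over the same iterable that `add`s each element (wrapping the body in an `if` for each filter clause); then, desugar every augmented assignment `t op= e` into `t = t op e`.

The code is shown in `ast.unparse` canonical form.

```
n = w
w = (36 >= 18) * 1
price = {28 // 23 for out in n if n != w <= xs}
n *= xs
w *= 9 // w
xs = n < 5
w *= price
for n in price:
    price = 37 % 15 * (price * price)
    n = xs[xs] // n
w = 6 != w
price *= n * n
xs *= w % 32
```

Transformed code:
n = w
w = (36 >= 18) * 1
price = set()
for out in n:
    if n != w <= xs:
        price.add(28 // 23)
n = n * xs
w = w * (9 // w)
xs = n < 5
w = w * price
for n in price:
    price = 37 % 15 * (price * price)
    n = xs[xs] // n
w = 6 != w
price = price * (n * n)
xs = xs * (w % 32)

15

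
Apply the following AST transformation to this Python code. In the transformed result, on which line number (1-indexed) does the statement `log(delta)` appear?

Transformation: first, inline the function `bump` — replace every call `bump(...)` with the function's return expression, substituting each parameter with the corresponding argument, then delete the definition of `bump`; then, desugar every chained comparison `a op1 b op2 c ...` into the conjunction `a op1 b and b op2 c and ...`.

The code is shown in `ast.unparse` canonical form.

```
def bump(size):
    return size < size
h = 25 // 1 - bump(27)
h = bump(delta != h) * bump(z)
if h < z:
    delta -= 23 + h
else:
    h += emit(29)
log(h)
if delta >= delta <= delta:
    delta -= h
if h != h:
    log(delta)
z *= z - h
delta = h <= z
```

Transformed code:
h = 25 // 1 - (27 < 27)
h = ((delta != h) < (delta != h)) * (z < z)
if h < z:
    delta -= 23 + h
else:
    h += emit(29)
log(h)
if delta >= delta and delta <= delta:
    delta -= h
if h != h:
    log(delta)
z *= z - h
delta = h <= z

11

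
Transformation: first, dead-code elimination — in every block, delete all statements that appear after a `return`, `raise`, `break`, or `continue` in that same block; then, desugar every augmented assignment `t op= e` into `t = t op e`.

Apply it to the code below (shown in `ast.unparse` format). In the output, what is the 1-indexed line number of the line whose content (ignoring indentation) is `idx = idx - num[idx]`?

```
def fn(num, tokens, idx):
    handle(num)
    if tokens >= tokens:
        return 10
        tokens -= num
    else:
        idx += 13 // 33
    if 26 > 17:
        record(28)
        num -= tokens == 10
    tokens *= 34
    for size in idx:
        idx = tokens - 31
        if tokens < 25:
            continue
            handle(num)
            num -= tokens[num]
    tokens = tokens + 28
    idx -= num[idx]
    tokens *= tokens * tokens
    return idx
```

16

Transformed code:
def fn(num, tokens, idx):
    handle(num)
    if tokens >= tokens:
        return 10
    else:
        idx = idx + 13 // 33
    if 26 > 17:
        record(28)
        num = num - (tokens == 10)
    tokens = tokens * 34
    for size in idx:
        idx = tokens - 31
        if tokens < 25:
            continue
    tokens = tokens + 28
    idx = idx - num[idx]
    tokens = tokens * (tokens * tokens)
    return idx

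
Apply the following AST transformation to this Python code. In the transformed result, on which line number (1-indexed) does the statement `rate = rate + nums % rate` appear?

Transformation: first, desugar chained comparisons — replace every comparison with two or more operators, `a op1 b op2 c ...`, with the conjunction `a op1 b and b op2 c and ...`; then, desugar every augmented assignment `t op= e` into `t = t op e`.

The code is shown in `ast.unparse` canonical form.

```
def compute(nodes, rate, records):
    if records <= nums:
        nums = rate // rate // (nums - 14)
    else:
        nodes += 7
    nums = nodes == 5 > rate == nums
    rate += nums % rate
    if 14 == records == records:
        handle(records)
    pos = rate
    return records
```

7

Transformed code:
def compute(nodes, rate, records):
    if records <= nums:
        nums = rate // rate // (nums - 14)
    else:
        nodes = nodes + 7
    nums = nodes == 5 and 5 > rate and (rate == nums)
    rate = rate + nums % rate
    if 14 == records and records == records:
        handle(records)
    pos = rate
    return records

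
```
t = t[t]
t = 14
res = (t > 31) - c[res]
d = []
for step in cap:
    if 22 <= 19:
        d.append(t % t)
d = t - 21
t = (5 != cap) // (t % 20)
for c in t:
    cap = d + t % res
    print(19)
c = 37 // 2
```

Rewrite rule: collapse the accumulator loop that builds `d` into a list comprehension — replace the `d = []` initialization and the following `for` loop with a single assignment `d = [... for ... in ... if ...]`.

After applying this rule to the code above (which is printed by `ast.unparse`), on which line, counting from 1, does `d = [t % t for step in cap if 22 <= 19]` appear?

4

Transformed code:
t = t[t]
t = 14
res = (t > 31) - c[res]
d = [t % t for step in cap if 22 <= 19]
d = t - 21
t = (5 != cap) // (t % 20)
for c in t:
    cap = d + t % res
    print(19)
c = 37 // 2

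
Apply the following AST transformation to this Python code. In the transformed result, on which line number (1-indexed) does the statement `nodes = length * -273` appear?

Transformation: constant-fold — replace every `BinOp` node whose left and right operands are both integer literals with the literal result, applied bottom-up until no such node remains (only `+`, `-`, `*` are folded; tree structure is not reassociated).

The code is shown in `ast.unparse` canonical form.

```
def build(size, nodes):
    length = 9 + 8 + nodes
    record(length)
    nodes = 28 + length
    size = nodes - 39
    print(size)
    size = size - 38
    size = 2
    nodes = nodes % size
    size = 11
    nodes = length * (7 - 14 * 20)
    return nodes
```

Transformed code:
def build(size, nodes):
    length = 17 + nodes
    record(length)
    nodes = 28 + length
    size = nodes - 39
    print(size)
    size = size - 38
    size = 2
    nodes = nodes % size
    size = 11
    nodes = length * -273
    return nodes

11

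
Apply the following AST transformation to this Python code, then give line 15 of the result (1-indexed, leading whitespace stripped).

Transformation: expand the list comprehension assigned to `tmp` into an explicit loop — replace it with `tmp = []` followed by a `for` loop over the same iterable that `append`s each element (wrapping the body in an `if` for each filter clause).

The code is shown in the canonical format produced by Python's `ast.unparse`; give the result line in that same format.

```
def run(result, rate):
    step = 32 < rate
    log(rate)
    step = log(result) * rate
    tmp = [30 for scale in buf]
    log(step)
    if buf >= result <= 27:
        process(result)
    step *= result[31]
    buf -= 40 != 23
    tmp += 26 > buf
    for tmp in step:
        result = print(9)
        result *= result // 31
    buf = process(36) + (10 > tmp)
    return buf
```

Transformed code:
def run(result, rate):
    step = 32 < rate
    log(rate)
    step = log(result) * rate
    tmp = []
    for scale in buf:
        tmp.append(30)
    log(step)
    if buf >= result <= 27:
        process(result)
    step *= result[31]
    buf -= 40 != 23
    tmp += 26 > buf
    for tmp in step:
        result = print(9)
        result *= result // 31
    buf = process(36) + (10 > tmp)
    return buf

result = print(9)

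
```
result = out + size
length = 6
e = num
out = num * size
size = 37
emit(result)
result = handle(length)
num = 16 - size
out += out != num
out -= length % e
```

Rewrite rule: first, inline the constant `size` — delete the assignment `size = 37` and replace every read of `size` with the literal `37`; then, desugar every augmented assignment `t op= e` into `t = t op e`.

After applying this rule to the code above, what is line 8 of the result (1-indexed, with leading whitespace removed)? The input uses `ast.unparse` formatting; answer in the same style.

out = out + (out != num)

Transformed code:
result = out + 37
length = 6
e = num
out = num * 37
emit(result)
result = handle(length)
num = 16 - 37
out = out + (out != num)
out = out - length % e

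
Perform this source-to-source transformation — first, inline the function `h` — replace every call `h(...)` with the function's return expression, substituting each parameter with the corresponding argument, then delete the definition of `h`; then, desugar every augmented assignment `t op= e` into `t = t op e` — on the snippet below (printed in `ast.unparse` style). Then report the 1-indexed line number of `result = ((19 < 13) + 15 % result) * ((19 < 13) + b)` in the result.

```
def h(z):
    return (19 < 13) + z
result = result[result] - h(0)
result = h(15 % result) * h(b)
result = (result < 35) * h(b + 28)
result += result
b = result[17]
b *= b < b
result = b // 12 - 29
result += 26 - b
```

2

Transformed code:
result = result[result] - ((19 < 13) + 0)
result = ((19 < 13) + 15 % result) * ((19 < 13) + b)
result = (result < 35) * ((19 < 13) + (b + 28))
result = result + result
b = result[17]
b = b * (b < b)
result = b // 12 - 29
result = result + (26 - b)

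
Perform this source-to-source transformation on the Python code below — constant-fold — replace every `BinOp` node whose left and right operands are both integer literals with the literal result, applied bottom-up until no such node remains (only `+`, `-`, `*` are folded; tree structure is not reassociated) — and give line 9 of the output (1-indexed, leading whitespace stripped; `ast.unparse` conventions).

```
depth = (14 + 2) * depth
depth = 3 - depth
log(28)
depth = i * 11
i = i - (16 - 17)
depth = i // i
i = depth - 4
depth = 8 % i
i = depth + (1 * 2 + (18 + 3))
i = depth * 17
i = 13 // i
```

Transformed code:
depth = 16 * depth
depth = 3 - depth
log(28)
depth = i * 11
i = i - -1
depth = i // i
i = depth - 4
depth = 8 % i
i = depth + 23
i = depth * 17
i = 13 // i

i = depth + 23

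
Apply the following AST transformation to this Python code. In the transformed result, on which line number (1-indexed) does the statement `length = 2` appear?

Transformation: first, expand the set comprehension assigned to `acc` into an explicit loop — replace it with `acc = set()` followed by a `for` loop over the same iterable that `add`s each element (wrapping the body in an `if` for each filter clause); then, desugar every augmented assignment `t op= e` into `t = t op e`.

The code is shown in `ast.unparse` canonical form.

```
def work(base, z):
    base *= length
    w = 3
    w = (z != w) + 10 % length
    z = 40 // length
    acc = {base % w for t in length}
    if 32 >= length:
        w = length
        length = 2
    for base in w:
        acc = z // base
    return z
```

11

Transformed code:
def work(base, z):
    base = base * length
    w = 3
    w = (z != w) + 10 % length
    z = 40 // length
    acc = set()
    for t in length:
        acc.add(base % w)
    if 32 >= length:
        w = length
        length = 2
    for base in w:
        acc = z // base
    return z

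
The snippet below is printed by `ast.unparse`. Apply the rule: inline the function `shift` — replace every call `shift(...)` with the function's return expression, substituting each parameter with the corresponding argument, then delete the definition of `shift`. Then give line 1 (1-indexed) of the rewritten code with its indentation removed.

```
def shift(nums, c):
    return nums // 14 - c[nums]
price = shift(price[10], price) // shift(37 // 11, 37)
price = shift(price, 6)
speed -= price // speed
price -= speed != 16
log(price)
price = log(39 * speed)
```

Transformed code:
price = (price[10] // 14 - price[price[10]]) // (37 // 11 // 14 - 37[37 // 11])
price = price // 14 - 6[price]
speed -= price // speed
price -= speed != 16
log(price)
price = log(39 * speed)

price = (price[10] // 14 - price[price[10]]) // (37 // 11 // 14 - 37[37 // 11])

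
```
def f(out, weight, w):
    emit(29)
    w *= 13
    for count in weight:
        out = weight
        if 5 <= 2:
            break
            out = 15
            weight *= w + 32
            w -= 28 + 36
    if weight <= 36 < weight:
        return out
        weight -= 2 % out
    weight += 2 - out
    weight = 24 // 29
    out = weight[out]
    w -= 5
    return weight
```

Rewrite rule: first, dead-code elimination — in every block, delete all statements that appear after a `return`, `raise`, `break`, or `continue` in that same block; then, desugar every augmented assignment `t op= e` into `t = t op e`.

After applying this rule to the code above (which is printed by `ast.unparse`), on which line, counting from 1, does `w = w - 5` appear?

13

Transformed code:
def f(out, weight, w):
    emit(29)
    w = w * 13
    for count in weight:
        out = weight
        if 5 <= 2:
            break
    if weight <= 36 < weight:
        return out
    weight = weight + (2 - out)
    weight = 24 // 29
    out = weight[out]
    w = w - 5
    return weight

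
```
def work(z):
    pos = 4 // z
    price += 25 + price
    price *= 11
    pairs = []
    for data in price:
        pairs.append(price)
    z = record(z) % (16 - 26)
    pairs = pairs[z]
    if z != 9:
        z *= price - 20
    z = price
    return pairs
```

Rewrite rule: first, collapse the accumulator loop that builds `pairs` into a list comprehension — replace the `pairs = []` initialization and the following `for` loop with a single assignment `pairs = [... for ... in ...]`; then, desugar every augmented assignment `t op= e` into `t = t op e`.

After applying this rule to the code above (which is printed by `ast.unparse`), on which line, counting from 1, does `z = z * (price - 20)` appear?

Transformed code:
def work(z):
    pos = 4 // z
    price = price + (25 + price)
    price = price * 11
    pairs = [price for data in price]
    z = record(z) % (16 - 26)
    pairs = pairs[z]
    if z != 9:
        z = z * (price - 20)
    z = price
    return pairs

9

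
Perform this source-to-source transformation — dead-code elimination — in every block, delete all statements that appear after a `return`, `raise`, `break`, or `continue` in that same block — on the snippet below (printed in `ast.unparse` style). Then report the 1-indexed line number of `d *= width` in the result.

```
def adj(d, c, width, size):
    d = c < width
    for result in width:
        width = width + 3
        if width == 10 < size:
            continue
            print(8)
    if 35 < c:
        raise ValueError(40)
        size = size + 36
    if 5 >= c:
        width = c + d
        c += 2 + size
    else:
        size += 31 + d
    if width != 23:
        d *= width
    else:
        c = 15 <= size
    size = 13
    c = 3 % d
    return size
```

15

Transformed code:
def adj(d, c, width, size):
    d = c < width
    for result in width:
        width = width + 3
        if width == 10 < size:
            continue
    if 35 < c:
        raise ValueError(40)
    if 5 >= c:
        width = c + d
        c += 2 + size
    else:
        size += 31 + d
    if width != 23:
        d *= width
    else:
        c = 15 <= size
    size = 13
    c = 3 % d
    return size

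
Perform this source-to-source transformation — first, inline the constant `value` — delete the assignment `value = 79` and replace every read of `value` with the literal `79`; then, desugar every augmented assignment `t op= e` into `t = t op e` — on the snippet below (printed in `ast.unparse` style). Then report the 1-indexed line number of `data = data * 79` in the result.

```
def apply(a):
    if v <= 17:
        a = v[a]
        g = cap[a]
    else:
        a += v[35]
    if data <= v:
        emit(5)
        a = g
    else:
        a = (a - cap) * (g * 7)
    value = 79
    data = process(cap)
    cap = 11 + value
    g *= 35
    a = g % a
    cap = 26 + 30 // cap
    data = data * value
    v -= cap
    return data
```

17

Transformed code:
def apply(a):
    if v <= 17:
        a = v[a]
        g = cap[a]
    else:
        a = a + v[35]
    if data <= v:
        emit(5)
        a = g
    else:
        a = (a - cap) * (g * 7)
    data = process(cap)
    cap = 11 + 79
    g = g * 35
    a = g % a
    cap = 26 + 30 // cap
    data = data * 79
    v = v - cap
    return data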